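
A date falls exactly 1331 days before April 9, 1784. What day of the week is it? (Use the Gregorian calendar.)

Thursday

Apr 9, 1784 is a Friday.
1331 mod 7 = 1, so 1331 days before a Friday is Friday − 1 = Thursday.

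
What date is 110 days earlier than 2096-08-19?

May 1, 2096

−19 → Jul 31, 2096 (end of Jul, 31 days; 91 left).
−31 → Jun 30, 2096 (end of Jun, 30 days; 60 left).
−30 → May 31, 2096 (end of May, 31 days; 30 left).
−30 → May 1, 2096.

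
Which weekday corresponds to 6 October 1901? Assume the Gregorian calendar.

Doomsday rule: the anchor day for the 1900s is Wednesday. For year 01: 1÷12 = 0 r 1, and 1÷4 = 0, so 0+1+0 = 1.
Wednesday + 1 ≡ Thursday — that's 1901's doomsday.
In October the doomsday date is Oct 10.
Oct 6 is 4 days before Oct 10; 4 mod 7 = 4, so Thursday − 4 = Sunday.

Sunday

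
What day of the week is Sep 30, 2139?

Wednesday

Doomsday rule: the anchor day for the 2100s is Sunday. For year 39: 39÷12 = 3 r 3, and 3÷4 = 0, so 3+3+0 = 6.
Sunday + 6 ≡ Saturday — that's 2139's doomsday.
In September the doomsday date is Sep 5.
Sep 30 is 25 days after Sep 5; 25 mod 7 = 4, so Saturday + 4 = Wednesday.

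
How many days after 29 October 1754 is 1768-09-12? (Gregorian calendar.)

5067

Oct 29, 1754 → Oct 29, 1755: 365 days.
Oct 29, 1755 → Oct 29, 1756: 366 days (Feb 29, 1756 is in that span).
Oct 29, 1756 → Oct 29, 1757: 365 days.
Oct 29, 1757 → Oct 29, 1758: 365 days.
Oct 29, 1758 → Oct 29, 1759: 365 days.
Oct 29, 1759 → Oct 29, 1760: 366 days (Feb 29, 1760 is in that span).
Oct 29, 1760 → Oct 29, 1761: 365 days.
Oct 29, 1761 → Oct 29, 1762: 365 days.
Oct 29, 1762 → Oct 29, 1763: 365 days.
Oct 29, 1763 → Oct 29, 1764: 366 days (Feb 29, 1764 is in that span).
Oct 29, 1764 → Oct 29, 1765: 365 days.
Oct 29, 1765 → Oct 29, 1766: 365 days.
Oct 29, 1766 → Oct 29, 1767: 365 days.
Oct 29, 1767 → Nov 29, 1767: 31 days (October has 31).
Nov 29, 1767 → Dec 29, 1767: 30 days (November has 30).
Dec 29, 1767 → Jan 29, 1768: 31 days (December has 31).
Jan 29, 1768 → Feb 29, 1768: 31 days (January has 31).
Feb 29, 1768 → Mar 29, 1768: 29 days (February has 29).
Mar 29, 1768 → Apr 29, 1768: 31 days (March has 31).
Apr 29, 1768 → May 29, 1768: 30 days (April has 30).
May 29, 1768 → Jun 29, 1768: 31 days (May has 31).
Jun 29, 1768 → Jul 29, 1768: 30 days (June has 30).
Jul 29, 1768 → Aug 29, 1768: 31 days (July has 31).
Aug 29, 1768 → Sep 12, 1768: 14 days.
Total: 5067 days.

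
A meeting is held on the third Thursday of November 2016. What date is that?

November 17, 2016

November 1, 2016 is a Tuesday.
The first Thursday is therefore November 3 (2 days later).
The third Thursday is 3 + 2×7 = November 17.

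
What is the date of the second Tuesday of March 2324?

March 1, 2324 is a Saturday.
The first Tuesday is therefore March 4 (3 days later).
The second Tuesday is 4 + 1×7 = March 11.

March 11, 2324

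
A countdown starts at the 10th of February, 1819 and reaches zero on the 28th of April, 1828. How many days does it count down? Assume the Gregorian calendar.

3365

Feb 10, 1819 → Feb 10, 1820: 365 days.
Feb 10, 1820 → Feb 10, 1821: 366 days (Feb 29, 1820 is in that span).
Feb 10, 1821 → Feb 10, 1822: 365 days.
Feb 10, 1822 → Feb 10, 1823: 365 days.
Feb 10, 1823 → Feb 10, 1824: 365 days.
Feb 10, 1824 → Feb 10, 1825: 366 days (Feb 29, 1824 is in that span).
Feb 10, 1825 → Feb 10, 1826: 365 days.
Feb 10, 1826 → Feb 10, 1827: 365 days.
Feb 10, 1827 → Feb 10, 1828: 365 days.
Feb 10, 1828 → Mar 10, 1828: 29 days (February has 29).
Mar 10, 1828 → Apr 10, 1828: 31 days (March has 31).
Apr 10, 1828 → Apr 28, 1828: 18 days.
Total: 3365 days.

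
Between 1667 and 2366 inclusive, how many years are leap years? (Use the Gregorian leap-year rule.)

Multiples of 4 in [1667,2366]: 175.
Of those, multiples of 100: 7 (not leap unless ÷400).
Multiples of 400: 1.
Leap years = 175 − 7 + 1 = 169.

169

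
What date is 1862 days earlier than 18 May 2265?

April 12, 2260

−365 (one year) → May 18, 2264 (1497 left).
−366 (one year; includes Feb 29, 2264) → May 18, 2263 (1131 left).
−365 (one year) → May 18, 2262 (766 left).
−365 (one year) → May 18, 2261 (401 left).
−365 (one year) → May 18, 2260 (36 left).
−18 → Apr 30, 2260 (end of Apr, 30 days; 18 left).
−18 → Apr 12, 2260.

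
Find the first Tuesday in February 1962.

February 1, 1962 is a Thursday.
The first Tuesday is therefore February 6 (5 days later).

February 6, 1962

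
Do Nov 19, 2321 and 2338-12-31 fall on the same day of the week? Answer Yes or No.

Yes

From Nov 19, 2321 to Dec 31, 2338 is 6251 days.
6251 mod 7 = 0, so they are the same weekday.
(Nov 19, 2321 is a Saturday; Dec 31, 2338 is a Saturday.)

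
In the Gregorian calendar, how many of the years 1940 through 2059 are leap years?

Multiples of 4 in [1940,2059]: 30.
Of those, multiples of 100: 1 (not leap unless ÷400).
Multiples of 400: 1.
Leap years = 30 − 1 + 1 = 30.

30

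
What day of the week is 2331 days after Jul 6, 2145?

Tuesday

First find the weekday of Jul 6, 2145. Doomsday rule: the anchor day for the 2100s is Sunday. For year 45: 45÷12 = 3 r 9, and 9÷4 = 2, so 3+9+2 = 14.
Sunday + 14 ≡ Sunday — that's 2145's doomsday.
In July the doomsday date is Jul 11.
Jul 6 is 5 days before Jul 11; 5 mod 7 = 5, so Sunday − 5 = Tuesday.
2331 mod 7 = 0, so 2331 days after a Tuesday is Tuesday + 0 = Tuesday.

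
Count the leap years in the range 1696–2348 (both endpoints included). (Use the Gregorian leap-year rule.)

158

Multiples of 4 in [1696,2348]: 164.
Of those, multiples of 100: 7 (not leap unless ÷400).
Multiples of 400: 1.
Leap years = 164 − 7 + 1 = 158.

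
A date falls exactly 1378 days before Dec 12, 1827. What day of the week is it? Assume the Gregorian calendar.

First find the weekday of Dec 12, 1827. Doomsday rule: the anchor day for the 1800s is Friday. For year 27: 27÷12 = 2 r 3, and 3÷4 = 0, so 2+3+0 = 5.
Friday + 5 ≡ Wednesday — that's 1827's doomsday.
In December the doomsday date is Dec 12.
Dec 12 is the doomsday itself: Wednesday.
1378 mod 7 = 6, so 1378 days before a Wednesday is Wednesday − 6 = Thursday.

Thursday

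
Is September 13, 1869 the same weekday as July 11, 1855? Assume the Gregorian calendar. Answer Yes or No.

From Jul 11, 1855 to Sep 13, 1869 is 5178 days.
5178 mod 7 = 5, so they are different weekdays.
(Jul 11, 1855 is a Wednesday; Sep 13, 1869 is a Monday.)

No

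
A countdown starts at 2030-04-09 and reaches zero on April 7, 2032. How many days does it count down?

Apr 9, 2030 → Apr 9, 2031: 365 days.
Apr 9, 2031 → May 9, 2031: 30 days (April has 30).
May 9, 2031 → Jun 9, 2031: 31 days (May has 31).
Jun 9, 2031 → Jul 9, 2031: 30 days (June has 30).
Jul 9, 2031 → Aug 9, 2031: 31 days (July has 31).
Aug 9, 2031 → Sep 9, 2031: 31 days (August has 31).
Sep 9, 2031 → Oct 9, 2031: 30 days (September has 30).
Oct 9, 2031 → Nov 9, 2031: 31 days (October has 31).
Nov 9, 2031 → Dec 9, 2031: 30 days (November has 30).
Dec 9, 2031 → Jan 9, 2032: 31 days (December has 31).
Jan 9, 2032 → Feb 9, 2032: 31 days (January has 31).
Feb 9, 2032 → Mar 9, 2032: 29 days (February has 29).
Mar 9, 2032 → Apr 7, 2032: 29 days.
Total: 729 days.

729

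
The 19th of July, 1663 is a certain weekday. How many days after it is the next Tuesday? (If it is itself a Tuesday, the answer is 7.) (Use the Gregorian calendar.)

Jul 19, 1663 is a Thursday.
From Thursday to the next Tuesday is 5 days.

5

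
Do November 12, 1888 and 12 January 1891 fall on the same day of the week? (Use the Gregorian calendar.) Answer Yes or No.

From Nov 12, 1888 to Jan 12, 1891 is 791 days.
791 mod 7 = 0, so they are the same weekday.
(Nov 12, 1888 is a Monday; Jan 12, 1891 is a Monday.)

Yes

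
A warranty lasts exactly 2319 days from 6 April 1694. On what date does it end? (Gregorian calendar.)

+365 (one year) → Apr 6, 1695 (1954 left).
+366 (one year; includes Feb 29, 1696) → Apr 6, 1696 (1588 left).
+365 (one year) → Apr 6, 1697 (1223 left).
+365 (one year) → Apr 6, 1698 (858 left).
+365 (one year) → Apr 6, 1699 (493 left).
+365 (one year) → Apr 6, 1700 (128 left).
Apr has 30 days: +25 → May 1, 1700 (103 left).
May has 31 days: +31 → Jun 1, 1700 (72 left).
Jun has 30 days: +30 → Jul 1, 1700 (42 left).
Jul has 31 days: +31 → Aug 1, 1700 (11 left).
+11 → Aug 12, 1700.

August 12, 1700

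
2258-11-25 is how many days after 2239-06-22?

7096

Jun 22, 2239 → Jun 22, 2240: 366 days (Feb 29, 2240 is in that span).
Jun 22, 2240 → Jun 22, 2241: 365 days.
Jun 22, 2241 → Jun 22, 2242: 365 days.
Jun 22, 2242 → Jun 22, 2243: 365 days.
Jun 22, 2243 → Jun 22, 2244: 366 days (Feb 29, 2244 is in that span).
Jun 22, 2244 → Jun 22, 2245: 365 days.
Jun 22, 2245 → Jun 22, 2246: 365 days.
Jun 22, 2246 → Jun 22, 2247: 365 days.
Jun 22, 2247 → Jun 22, 2248: 366 days (Feb 29, 2248 is in that span).
Jun 22, 2248 → Jun 22, 2249: 365 days.
Jun 22, 2249 → Jun 22, 2250: 365 days.
Jun 22, 2250 → Jun 22, 2251: 365 days.
Jun 22, 2251 → Jun 22, 2252: 366 days (Feb 29, 2252 is in that span).
Jun 22, 2252 → Jun 22, 2253: 365 days.
Jun 22, 2253 → Jun 22, 2254: 365 days.
Jun 22, 2254 → Jun 22, 2255: 365 days.
Jun 22, 2255 → Jun 22, 2256: 366 days (Feb 29, 2256 is in that span).
Jun 22, 2256 → Jun 22, 2257: 365 days.
Jun 22, 2257 → Jun 22, 2258: 365 days.
Jun 22, 2258 → Jul 22, 2258: 30 days (June has 30).
Jul 22, 2258 → Aug 22, 2258: 31 days (July has 31).
Aug 22, 2258 → Sep 22, 2258: 31 days (August has 31).
Sep 22, 2258 → Oct 22, 2258: 30 days (September has 30).
Oct 22, 2258 → Nov 22, 2258: 31 days (October has 31).
Nov 22, 2258 → Nov 25, 2258: 3 days.
Total: 7096 days.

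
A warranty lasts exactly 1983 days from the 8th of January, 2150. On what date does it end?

June 14, 2155

+365 (one year) → Jan 8, 2151 (1618 left).
+365 (one year) → Jan 8, 2152 (1253 left).
+366 (one year; includes Feb 29, 2152) → Jan 8, 2153 (887 left).
+365 (one year) → Jan 8, 2154 (522 left).
+365 (one year) → Jan 8, 2155 (157 left).
Jan has 31 days: +24 → Feb 1, 2155 (133 left).
Feb has 28 days: +28 → Mar 1, 2155 (105 left).
Mar has 31 days: +31 → Apr 1, 2155 (74 left).
Apr has 30 days: +30 → May 1, 2155 (44 left).
May has 31 days: +31 → Jun 1, 2155 (13 left).
+13 → Jun 14, 2155.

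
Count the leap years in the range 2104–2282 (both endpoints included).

44

Multiples of 4 in [2104,2282]: 45.
Of those, multiples of 100: 1 (not leap unless ÷400).
Multiples of 400: 0.
Leap years = 45 − 1 + 0 = 44.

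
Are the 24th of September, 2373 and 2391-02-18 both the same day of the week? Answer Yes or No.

From Sep 24, 2373 to Feb 18, 2391 is 6356 days.
6356 mod 7 = 0, so they are the same weekday.
(Sep 24, 2373 is a Monday; Feb 18, 2391 is a Monday.)

Yes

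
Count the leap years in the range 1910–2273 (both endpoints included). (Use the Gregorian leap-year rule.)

89

Multiples of 4 in [1910,2273]: 91.
Of those, multiples of 100: 3 (not leap unless ÷400).
Multiples of 400: 1.
Leap years = 91 − 3 + 1 = 89.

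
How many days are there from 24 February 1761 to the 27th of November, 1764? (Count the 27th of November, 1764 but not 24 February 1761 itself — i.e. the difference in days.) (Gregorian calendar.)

1372

Feb 24, 1761 → Feb 24, 1762: 365 days.
Feb 24, 1762 → Feb 24, 1763: 365 days.
Feb 24, 1763 → Feb 24, 1764: 365 days.
Feb 24, 1764 → Mar 24, 1764: 29 days (February has 29).
Mar 24, 1764 → Apr 24, 1764: 31 days (March has 31).
Apr 24, 1764 → May 24, 1764: 30 days (April has 30).
May 24, 1764 → Jun 24, 1764: 31 days (May has 31).
Jun 24, 1764 → Jul 24, 1764: 30 days (June has 30).
Jul 24, 1764 → Aug 24, 1764: 31 days (July has 31).
Aug 24, 1764 → Sep 24, 1764: 31 days (August has 31).
Sep 24, 1764 → Oct 24, 1764: 30 days (September has 30).
Oct 24, 1764 → Nov 24, 1764: 31 days (October has 31).
Nov 24, 1764 → Nov 27, 1764: 3 days.
Total: 1372 days.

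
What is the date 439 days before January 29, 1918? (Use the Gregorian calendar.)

November 16, 1916

−365 (one year) → Jan 29, 1917 (74 left).
−29 → Dec 31, 1916 (end of Dec, 31 days; 45 left).
−31 → Nov 30, 1916 (end of Nov, 30 days; 14 left).
−14 → Nov 16, 1916.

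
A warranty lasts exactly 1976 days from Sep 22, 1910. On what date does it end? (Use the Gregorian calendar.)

February 19, 1916

+365 (one year) → Sep 22, 1911 (1611 left).
+366 (one year; includes Feb 29, 1912) → Sep 22, 1912 (1245 left).
+365 (one year) → Sep 22, 1913 (880 left).
+365 (one year) → Sep 22, 1914 (515 left).
+365 (one year) → Sep 22, 1915 (150 left).
Sep has 30 days: +9 → Oct 1, 1915 (141 left).
Oct has 31 days: +31 → Nov 1, 1915 (110 left).
Nov has 30 days: +30 → Dec 1, 1915 (80 left).
Dec has 31 days: +31 → Jan 1, 1916 (49 left).
Jan has 31 days: +31 → Feb 1, 1916 (18 left).
+18 → Feb 19, 1916.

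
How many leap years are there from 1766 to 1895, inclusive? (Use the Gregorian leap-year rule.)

31

Multiples of 4 in [1766,1895]: 32.
Of those, multiples of 100: 1 (not leap unless ÷400).
Multiples of 400: 0.
Leap years = 32 − 1 + 0 = 31.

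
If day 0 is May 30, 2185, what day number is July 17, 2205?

7352

May 30, 2185 → May 30, 2186: 365 days.
May 30, 2186 → May 30, 2187: 365 days.
May 30, 2187 → May 30, 2188: 366 days (Feb 29, 2188 is in that span).
May 30, 2188 → May 30, 2189: 365 days.
May 30, 2189 → May 30, 2190: 365 days.
May 30, 2190 → May 30, 2191: 365 days.
May 30, 2191 → May 30, 2192: 366 days (Feb 29, 2192 is in that span).
May 30, 2192 → May 30, 2193: 365 days.
May 30, 2193 → May 30, 2194: 365 days.
May 30, 2194 → May 30, 2195: 365 days.
May 30, 2195 → May 30, 2196: 366 days (Feb 29, 2196 is in that span).
May 30, 2196 → May 30, 2197: 365 days.
May 30, 2197 → May 30, 2198: 365 days.
May 30, 2198 → May 30, 2199: 365 days.
May 30, 2199 → May 30, 2200: 365 days.
May 30, 2200 → May 30, 2201: 365 days.
May 30, 2201 → May 30, 2202: 365 days.
May 30, 2202 → May 30, 2203: 365 days.
May 30, 2203 → May 30, 2204: 366 days (Feb 29, 2204 is in that span).
May 30, 2204 → May 30, 2205: 365 days.
May 30, 2205 → Jun 30, 2205: 31 days (May has 31).
Jun 30, 2205 → Jul 17, 2205: 17 days.
Total: 7352 days.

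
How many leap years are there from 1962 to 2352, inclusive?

Multiples of 4 in [1962,2352]: 98.
Of those, multiples of 100: 4 (not leap unless ÷400).
Multiples of 400: 1.
Leap years = 98 − 4 + 1 = 95.

95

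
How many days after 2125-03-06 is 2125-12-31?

Mar 6, 2125 → Apr 6, 2125: 31 days (March has 31).
Apr 6, 2125 → May 6, 2125: 30 days (April has 30).
May 6, 2125 → Jun 6, 2125: 31 days (May has 31).
Jun 6, 2125 → Jul 6, 2125: 30 days (June has 30).
Jul 6, 2125 → Aug 6, 2125: 31 days (July has 31).
Aug 6, 2125 → Sep 6, 2125: 31 days (August has 31).
Sep 6, 2125 → Oct 6, 2125: 30 days (September has 30).
Oct 6, 2125 → Nov 6, 2125: 31 days (October has 31).
Nov 6, 2125 → Dec 6, 2125: 30 days (November has 30).
Dec 6, 2125 → Dec 31, 2125: 25 days.
Total: 300 days.

300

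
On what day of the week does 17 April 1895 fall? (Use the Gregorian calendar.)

Wednesday

Doomsday rule: the anchor day for the 1800s is Friday. For year 95: 95÷12 = 7 r 11, and 11÷4 = 2, so 7+11+2 = 20.
Friday + 20 ≡ Thursday — that's 1895's doomsday.
In April the doomsday date is Apr 4.
Apr 17 is 13 days after Apr 4; 13 mod 7 = 6, so Thursday + 6 = Wednesday.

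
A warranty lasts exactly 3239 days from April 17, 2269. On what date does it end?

+365 (one year) → Apr 17, 2270 (2874 left).
+365 (one year) → Apr 17, 2271 (2509 left).
+366 (one year; includes Feb 29, 2272) → Apr 17, 2272 (2143 left).
+365 (one year) → Apr 17, 2273 (1778 left).
+365 (one year) → Apr 17, 2274 (1413 left).
+365 (one year) → Apr 17, 2275 (1048 left).
+366 (one year; includes Feb 29, 2276) → Apr 17, 2276 (682 left).
+365 (one year) → Apr 17, 2277 (317 left).
Apr has 30 days: +14 → May 1, 2277 (303 left).
May has 31 days: +31 → Jun 1, 2277 (272 left).
Jun has 30 days: +30 → Jul 1, 2277 (242 left).
Jul has 31 days: +31 → Aug 1, 2277 (211 left).
Aug has 31 days: +31 → Sep 1, 2277 (180 left).
Sep has 30 days: +30 → Oct 1, 2277 (150 left).
Oct has 31 days: +31 → Nov 1, 2277 (119 left).
Nov has 30 days: +30 → Dec 1, 2277 (89 left).
Dec has 31 days: +31 → Jan 1, 2278 (58 left).
Jan has 31 days: +31 → Feb 1, 2278 (27 left).
+27 → Feb 28, 2278.

February 28, 2278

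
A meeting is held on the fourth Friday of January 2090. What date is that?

January 1, 2090 is a Sunday.
The first Friday is therefore January 6 (5 days later).
The fourth Friday is 6 + 3×7 = January 27.

January 27, 2090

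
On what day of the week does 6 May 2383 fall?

Friday

Doomsday rule: the anchor day for the 2300s is Wednesday. For year 83: 83÷12 = 6 r 11, and 11÷4 = 2, so 6+11+2 = 19.
Wednesday + 19 ≡ Monday — that's 2383's doomsday.
In May the doomsday date is May 9.
May 6 is 3 days before May 9; 3 mod 7 = 3, so Monday − 3 = Friday.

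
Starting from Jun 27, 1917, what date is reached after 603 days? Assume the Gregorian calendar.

February 20, 1919

+365 (one year) → Jun 27, 1918 (238 left).
Jun has 30 days: +4 → Jul 1, 1918 (234 left).
Jul has 31 days: +31 → Aug 1, 1918 (203 left).
Aug has 31 days: +31 → Sep 1, 1918 (172 left).
Sep has 30 days: +30 → Oct 1, 1918 (142 left).
Oct has 31 days: +31 → Nov 1, 1918 (111 left).
Nov has 30 days: +30 → Dec 1, 1918 (81 left).
Dec has 31 days: +31 → Jan 1, 1919 (50 left).
Jan has 31 days: +31 → Feb 1, 1919 (19 left).
+19 → Feb 20, 1919.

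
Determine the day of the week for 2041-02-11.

Monday

Doomsday rule: the anchor day for the 2000s is Tuesday. For year 41: 41÷12 = 3 r 5, and 5÷4 = 1, so 3+5+1 = 9.
Tuesday + 9 ≡ Thursday — that's 2041's doomsday.
In February the doomsday date is Feb 28 (2041 is not a leap year).
Feb 11 is 17 days before Feb 28; 17 mod 7 = 3, so Thursday − 3 = Monday.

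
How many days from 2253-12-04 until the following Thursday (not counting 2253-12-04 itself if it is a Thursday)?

Dec 4, 2253 is a Sunday.
From Sunday to the next Thursday is 4 days.

4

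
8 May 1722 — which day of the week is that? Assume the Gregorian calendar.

Doomsday rule: the anchor day for the 1700s is Sunday. For year 22: 22÷12 = 1 r 10, and 10÷4 = 2, so 1+10+2 = 13.
Sunday + 13 ≡ Saturday — that's 1722's doomsday.
In May the doomsday date is May 9.
May 8 is 1 day before May 9; 1 mod 7 = 1, so Saturday − 1 = Friday.

Friday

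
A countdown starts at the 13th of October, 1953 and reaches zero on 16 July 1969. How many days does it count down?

Oct 13, 1953 → Oct 13, 1954: 365 days.
Oct 13, 1954 → Oct 13, 1955: 365 days.
Oct 13, 1955 → Oct 13, 1956: 366 days (Feb 29, 1956 is in that span).
Oct 13, 1956 → Oct 13, 1957: 365 days.
Oct 13, 1957 → Oct 13, 1958: 365 days.
Oct 13, 1958 → Oct 13, 1959: 365 days.
Oct 13, 1959 → Oct 13, 1960: 366 days (Feb 29, 1960 is in that span).
Oct 13, 1960 → Oct 13, 1961: 365 days.
Oct 13, 1961 → Oct 13, 1962: 365 days.
Oct 13, 1962 → Oct 13, 1963: 365 days.
Oct 13, 1963 → Oct 13, 1964: 366 days (Feb 29, 1964 is in that span).
Oct 13, 1964 → Oct 13, 1965: 365 days.
Oct 13, 1965 → Oct 13, 1966: 365 days.
Oct 13, 1966 → Oct 13, 1967: 365 days.
Oct 13, 1967 → Oct 13, 1968: 366 days (Feb 29, 1968 is in that span).
Oct 13, 1968 → Nov 13, 1968: 31 days (October has 31).
Nov 13, 1968 → Dec 13, 1968: 30 days (November has 30).
Dec 13, 1968 → Jan 13, 1969: 31 days (December has 31).
Jan 13, 1969 → Feb 13, 1969: 31 days (January has 31).
Feb 13, 1969 → Mar 13, 1969: 28 days (February has 28).
Mar 13, 1969 → Apr 13, 1969: 31 days (March has 31).
Apr 13, 1969 → May 13, 1969: 30 days (April has 30).
May 13, 1969 → Jun 13, 1969: 31 days (May has 31).
Jun 13, 1969 → Jul 13, 1969: 30 days (June has 30).
Jul 13, 1969 → Jul 16, 1969: 3 days.
Total: 5755 days.

5755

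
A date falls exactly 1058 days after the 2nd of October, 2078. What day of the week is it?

Monday

First find the weekday of Oct 2, 2078. Doomsday rule: the anchor day for the 2000s is Tuesday. For year 78: 78÷12 = 6 r 6, and 6÷4 = 1, so 6+6+1 = 13.
Tuesday + 13 ≡ Monday — that's 2078's doomsday.
In October the doomsday date is Oct 10.
Oct 2 is 8 days before Oct 10; 8 mod 7 = 1, so Monday − 1 = Sunday.
1058 mod 7 = 1, so 1058 days after a Sunday is Sunday + 1 = Monday.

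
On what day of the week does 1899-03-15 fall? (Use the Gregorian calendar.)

Doomsday rule: the anchor day for the 1800s is Friday. For year 99: 99÷12 = 8 r 3, and 3÷4 = 0, so 8+3+0 = 11.
Friday + 11 ≡ Tuesday — that's 1899's doomsday.
In March the doomsday date is Mar 14.
Mar 15 is 1 day after Mar 14; 1 mod 7 = 1, so Tuesday + 1 = Wednesday.

Wednesday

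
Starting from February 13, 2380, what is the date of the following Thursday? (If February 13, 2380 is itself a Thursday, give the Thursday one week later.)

Feb 13, 2380 is a Wednesday.
From Wednesday to the next Thursday is 1 day.
Feb 13, 2380 + 1 = Feb 14, 2380.

February 14, 2380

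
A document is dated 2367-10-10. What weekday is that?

Tuesday

Doomsday rule: the anchor day for the 2300s is Wednesday. For year 67: 67÷12 = 5 r 7, and 7÷4 = 1, so 5+7+1 = 13.
Wednesday + 13 ≡ Tuesday — that's 2367's doomsday.
In October the doomsday date is Oct 10.
Oct 10 is the doomsday itself: Tuesday.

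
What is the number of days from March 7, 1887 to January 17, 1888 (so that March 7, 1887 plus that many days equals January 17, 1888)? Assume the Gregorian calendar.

Mar 7, 1887 → Apr 7, 1887: 31 days (March has 31).
Apr 7, 1887 → May 7, 1887: 30 days (April has 30).
May 7, 1887 → Jun 7, 1887: 31 days (May has 31).
Jun 7, 1887 → Jul 7, 1887: 30 days (June has 30).
Jul 7, 1887 → Aug 7, 1887: 31 days (July has 31).
Aug 7, 1887 → Sep 7, 1887: 31 days (August has 31).
Sep 7, 1887 → Oct 7, 1887: 30 days (September has 30).
Oct 7, 1887 → Nov 7, 1887: 31 days (October has 31).
Nov 7, 1887 → Dec 7, 1887: 30 days (November has 30).
Dec 7, 1887 → Jan 7, 1888: 31 days (December has 31).
Jan 7, 1888 → Jan 17, 1888: 10 days.
Total: 316 days.

316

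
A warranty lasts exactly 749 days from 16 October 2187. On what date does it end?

+366 (one year; includes Feb 29, 2188) → Oct 16, 2188 (383 left).
Oct has 31 days: +16 → Nov 1, 2188 (367 left).
Nov has 30 days: +30 → Dec 1, 2188 (337 left).
Dec has 31 days: +31 → Jan 1, 2189 (306 left).
Jan has 31 days: +31 → Feb 1, 2189 (275 left).
Feb has 28 days: +28 → Mar 1, 2189 (247 left).
Mar has 31 days: +31 → Apr 1, 2189 (216 left).
Apr has 30 days: +30 → May 1, 2189 (186 left).
May has 31 days: +31 → Jun 1, 2189 (155 left).
Jun has 30 days: +30 → Jul 1, 2189 (125 left).
Jul has 31 days: +31 → Aug 1, 2189 (94 left).
Aug has 31 days: +31 → Sep 1, 2189 (63 left).
Sep has 30 days: +30 → Oct 1, 2189 (33 left).
Oct has 31 days: +31 → Nov 1, 2189 (2 left).
+2 → Nov 3, 2189.

November 3, 2189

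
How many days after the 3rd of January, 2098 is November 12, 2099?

Jan 3, 2098 → Jan 3, 2099: 365 days.
Jan 3, 2099 → Feb 3, 2099: 31 days (January has 31).
Feb 3, 2099 → Mar 3, 2099: 28 days (February has 28).
Mar 3, 2099 → Apr 3, 2099: 31 days (March has 31).
Apr 3, 2099 → May 3, 2099: 30 days (April has 30).
May 3, 2099 → Jun 3, 2099: 31 days (May has 31).
Jun 3, 2099 → Jul 3, 2099: 30 days (June has 30).
Jul 3, 2099 → Aug 3, 2099: 31 days (July has 31).
Aug 3, 2099 → Sep 3, 2099: 31 days (August has 31).
Sep 3, 2099 → Oct 3, 2099: 30 days (September has 30).
Oct 3, 2099 → Nov 3, 2099: 31 days (October has 31).
Nov 3, 2099 → Nov 12, 2099: 9 days.
Total: 678 days.

678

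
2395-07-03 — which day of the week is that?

Monday

Doomsday rule: the anchor day for the 2300s is Wednesday. For year 95: 95÷12 = 7 r 11, and 11÷4 = 2, so 7+11+2 = 20.
Wednesday + 20 ≡ Tuesday — that's 2395's doomsday.
In July the doomsday date is Jul 11.
Jul 3 is 8 days before Jul 11; 8 mod 7 = 1, so Tuesday − 1 = Monday.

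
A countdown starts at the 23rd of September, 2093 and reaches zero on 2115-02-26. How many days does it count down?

7825

Sep 23, 2093 → Sep 23, 2094: 365 days.
Sep 23, 2094 → Sep 23, 2095: 365 days.
Sep 23, 2095 → Sep 23, 2096: 366 days (Feb 29, 2096 is in that span).
Sep 23, 2096 → Sep 23, 2097: 365 days.
Sep 23, 2097 → Sep 23, 2098: 365 days.
Sep 23, 2098 → Sep 23, 2099: 365 days.
Sep 23, 2099 → Sep 23, 2100: 365 days.
Sep 23, 2100 → Sep 23, 2101: 365 days.
Sep 23, 2101 → Sep 23, 2102: 365 days.
Sep 23, 2102 → Sep 23, 2103: 365 days.
Sep 23, 2103 → Sep 23, 2104: 366 days (Feb 29, 2104 is in that span).
Sep 23, 2104 → Sep 23, 2105: 365 days.
Sep 23, 2105 → Sep 23, 2106: 365 days.
Sep 23, 2106 → Sep 23, 2107: 365 days.
Sep 23, 2107 → Sep 23, 2108: 366 days (Feb 29, 2108 is in that span).
Sep 23, 2108 → Sep 23, 2109: 365 days.
Sep 23, 2109 → Sep 23, 2110: 365 days.
Sep 23, 2110 → Sep 23, 2111: 365 days.
Sep 23, 2111 → Sep 23, 2112: 366 days (Feb 29, 2112 is in that span).
Sep 23, 2112 → Sep 23, 2113: 365 days.
Sep 23, 2113 → Sep 23, 2114: 365 days.
Sep 23, 2114 → Oct 23, 2114: 30 days (September has 30).
Oct 23, 2114 → Nov 23, 2114: 31 days (October has 31).
Nov 23, 2114 → Dec 23, 2114: 30 days (November has 30).
Dec 23, 2114 → Jan 23, 2115: 31 days (December has 31).
Jan 23, 2115 → Feb 23, 2115: 31 days (January has 31).
Feb 23, 2115 → Feb 26, 2115: 3 days.
Total: 7825 days.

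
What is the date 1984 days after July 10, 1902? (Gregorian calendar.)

+365 (one year) → Jul 10, 1903 (1619 left).
+366 (one year; includes Feb 29, 1904) → Jul 10, 1904 (1253 left).
+365 (one year) → Jul 10, 1905 (888 left).
+365 (one year) → Jul 10, 1906 (523 left).
+365 (one year) → Jul 10, 1907 (158 left).
Jul has 31 days: +22 → Aug 1, 1907 (136 left).
Aug has 31 days: +31 → Sep 1, 1907 (105 left).
Sep has 30 days: +30 → Oct 1, 1907 (75 left).
Oct has 31 days: +31 → Nov 1, 1907 (44 left).
Nov has 30 days: +30 → Dec 1, 1907 (14 left).
+14 → Dec 15, 1907.

December 15, 1907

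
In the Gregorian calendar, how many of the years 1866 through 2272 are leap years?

99

Multiples of 4 in [1866,2272]: 102.
Of those, multiples of 100: 4 (not leap unless ÷400).
Multiples of 400: 1.
Leap years = 102 − 4 + 1 = 99.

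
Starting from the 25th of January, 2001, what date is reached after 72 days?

Jan has 31 days: +7 → Feb 1, 2001 (65 left).
Feb has 28 days: +28 → Mar 1, 2001 (37 left).
Mar has 31 days: +31 → Apr 1, 2001 (6 left).
+6 → Apr 7, 2001.

April 7, 2001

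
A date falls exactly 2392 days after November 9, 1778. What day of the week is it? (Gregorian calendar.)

Nov 9, 1778 is a Monday.
2392 mod 7 = 5, so 2392 days after a Monday is Monday + 5 = Saturday.

Saturday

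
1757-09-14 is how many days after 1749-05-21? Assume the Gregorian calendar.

3038

May 21, 1749 → May 21, 1750: 365 days.
May 21, 1750 → May 21, 1751: 365 days.
May 21, 1751 → May 21, 1752: 366 days (Feb 29, 1752 is in that span).
May 21, 1752 → May 21, 1753: 365 days.
May 21, 1753 → May 21, 1754: 365 days.
May 21, 1754 → May 21, 1755: 365 days.
May 21, 1755 → May 21, 1756: 366 days (Feb 29, 1756 is in that span).
May 21, 1756 → May 21, 1757: 365 days.
May 21, 1757 → Jun 21, 1757: 31 days (May has 31).
Jun 21, 1757 → Jul 21, 1757: 30 days (June has 30).
Jul 21, 1757 → Aug 21, 1757: 31 days (July has 31).
Aug 21, 1757 → Sep 14, 1757: 24 days.
Total: 3038 days.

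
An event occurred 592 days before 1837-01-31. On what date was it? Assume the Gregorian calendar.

−366 (one year; includes Feb 29, 1836) → Jan 31, 1836 (226 left).
−31 → Dec 31, 1835 (end of Dec, 31 days; 195 left).
−31 → Nov 30, 1835 (end of Nov, 30 days; 164 left).
−30 → Oct 31, 1835 (end of Oct, 31 days; 134 left).
−31 → Sep 30, 1835 (end of Sep, 30 days; 103 left).
−30 → Aug 31, 1835 (end of Aug, 31 days; 73 left).
−31 → Jul 31, 1835 (end of Jul, 31 days; 42 left).
−31 → Jun 30, 1835 (end of Jun, 30 days; 11 left).
−11 → Jun 19, 1835.

June 19, 1835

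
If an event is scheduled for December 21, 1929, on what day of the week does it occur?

Saturday

Doomsday rule: the anchor day for the 1900s is Wednesday. For year 29: 29÷12 = 2 r 5, and 5÷4 = 1, so 2+5+1 = 8.
Wednesday + 8 ≡ Thursday — that's 1929's doomsday.
In December the doomsday date is Dec 12.
Dec 21 is 9 days after Dec 12; 9 mod 7 = 2, so Thursday + 2 = Saturday.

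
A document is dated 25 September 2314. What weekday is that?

Friday

Doomsday rule: the anchor day for the 2300s is Wednesday. For year 14: 14÷12 = 1 r 2, and 2÷4 = 0, so 1+2+0 = 3.
Wednesday + 3 ≡ Saturday — that's 2314's doomsday.
In September the doomsday date is Sep 5.
Sep 25 is 20 days after Sep 5; 20 mod 7 = 6, so Saturday + 6 = Friday.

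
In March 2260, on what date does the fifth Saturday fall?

March 31, 2260

March 1, 2260 is a Thursday.
The first Saturday is therefore March 3 (2 days later).
The fifth Saturday is 3 + 4×7 = March 31.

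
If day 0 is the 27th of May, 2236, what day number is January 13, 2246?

3518

May 27, 2236 → May 27, 2237: 365 days.
May 27, 2237 → May 27, 2238: 365 days.
May 27, 2238 → May 27, 2239: 365 days.
May 27, 2239 → May 27, 2240: 366 days (Feb 29, 2240 is in that span).
May 27, 2240 → May 27, 2241: 365 days.
May 27, 2241 → May 27, 2242: 365 days.
May 27, 2242 → May 27, 2243: 365 days.
May 27, 2243 → May 27, 2244: 366 days (Feb 29, 2244 is in that span).
May 27, 2244 → May 27, 2245: 365 days.
May 27, 2245 → Jun 27, 2245: 31 days (May has 31).
Jun 27, 2245 → Jul 27, 2245: 30 days (June has 30).
Jul 27, 2245 → Aug 27, 2245: 31 days (July has 31).
Aug 27, 2245 → Sep 27, 2245: 31 days (August has 31).
Sep 27, 2245 → Oct 27, 2245: 30 days (September has 30).
Oct 27, 2245 → Nov 27, 2245: 31 days (October has 31).
Nov 27, 2245 → Dec 27, 2245: 30 days (November has 30).
Dec 27, 2245 → Jan 13, 2246: 17 days.
Total: 3518 days.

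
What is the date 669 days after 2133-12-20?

+365 (one year) → Dec 20, 2134 (304 left).
Dec has 31 days: +12 → Jan 1, 2135 (292 left).
Jan has 31 days: +31 → Feb 1, 2135 (261 left).
Feb has 28 days: +28 → Mar 1, 2135 (233 left).
Mar has 31 days: +31 → Apr 1, 2135 (202 left).
Apr has 30 days: +30 → May 1, 2135 (172 left).
May has 31 days: +31 → Jun 1, 2135 (141 left).
Jun has 30 days: +30 → Jul 1, 2135 (111 left).
Jul has 31 days: +31 → Aug 1, 2135 (80 left).
Aug has 31 days: +31 → Sep 1, 2135 (49 left).
Sep has 30 days: +30 → Oct 1, 2135 (19 left).
+19 → Oct 20, 2135.

October 20, 2135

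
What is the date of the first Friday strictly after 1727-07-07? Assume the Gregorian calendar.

Jul 7, 1727 is a Monday.
From Monday to the next Friday is 4 days.
Jul 7, 1727 + 4 = Jul 11, 1727.

July 11, 1727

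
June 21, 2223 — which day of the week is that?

Doomsday rule: the anchor day for the 2200s is Friday. For year 23: 23÷12 = 1 r 11, and 11÷4 = 2, so 1+11+2 = 14.
Friday + 14 ≡ Friday — that's 2223's doomsday.
In June the doomsday date is Jun 6.
Jun 21 is 15 days after Jun 6; 15 mod 7 = 1, so Friday + 1 = Saturday.

Saturday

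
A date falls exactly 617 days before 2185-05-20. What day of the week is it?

Thursday

May 20, 2185 is a Friday.
617 mod 7 = 1, so 617 days before a Friday is Friday − 1 = Thursday.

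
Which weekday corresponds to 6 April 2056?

January 1, 2056 is a Saturday.
Jan 1, 2056 → Feb 1, 2056: 31 days (January has 31).
Feb 1, 2056 → Mar 1, 2056: 29 days (February has 29).
Mar 1, 2056 → Apr 1, 2056: 31 days (March has 31).
Apr 1, 2056 → Apr 6, 2056: 5 days.
Total: 96 days.
96 mod 7 = 5, so Saturday + 5 = Thursday.

Thursday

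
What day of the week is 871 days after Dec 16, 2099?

Saturday

Dec 16, 2099 is a Wednesday.
871 mod 7 = 3, so 871 days after a Wednesday is Wednesday + 3 = Saturday.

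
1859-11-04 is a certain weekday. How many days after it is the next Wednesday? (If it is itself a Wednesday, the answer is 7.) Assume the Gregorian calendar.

5

Nov 4, 1859 is a Friday.
From Friday to the next Wednesday is 5 days.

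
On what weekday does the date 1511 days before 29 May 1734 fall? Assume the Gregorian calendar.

First find the weekday of May 29, 1734. Doomsday rule: the anchor day for the 1700s is Sunday. For year 34: 34÷12 = 2 r 10, and 10÷4 = 2, so 2+10+2 = 14.
Sunday + 14 ≡ Sunday — that's 1734's doomsday.
In May the doomsday date is May 9.
May 29 is 20 days after May 9; 20 mod 7 = 6, so Sunday + 6 = Saturday.
1511 mod 7 = 6, so 1511 days before a Saturday is Saturday − 6 = Sunday.

Sunday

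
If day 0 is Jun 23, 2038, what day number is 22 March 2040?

638

Jun 23, 2038 → Jun 23, 2039: 365 days.
Jun 23, 2039 → Jul 23, 2039: 30 days (June has 30).
Jul 23, 2039 → Aug 23, 2039: 31 days (July has 31).
Aug 23, 2039 → Sep 23, 2039: 31 days (August has 31).
Sep 23, 2039 → Oct 23, 2039: 30 days (September has 30).
Oct 23, 2039 → Nov 23, 2039: 31 days (October has 31).
Nov 23, 2039 → Dec 23, 2039: 30 days (November has 30).
Dec 23, 2039 → Jan 23, 2040: 31 days (December has 31).
Jan 23, 2040 → Feb 23, 2040: 31 days (January has 31).
Feb 23, 2040 → Mar 22, 2040: 28 days.
Total: 638 days.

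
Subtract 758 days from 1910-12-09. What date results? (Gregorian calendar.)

−365 (one year) → Dec 9, 1909 (393 left).
−9 → Nov 30, 1909 (end of Nov, 30 days; 384 left).
−30 → Oct 31, 1909 (end of Oct, 31 days; 354 left).
−31 → Sep 30, 1909 (end of Sep, 30 days; 323 left).
−30 → Aug 31, 1909 (end of Aug, 31 days; 293 left).
−31 → Jul 31, 1909 (end of Jul, 31 days; 262 left).
−31 → Jun 30, 1909 (end of Jun, 30 days; 231 left).
−30 → May 31, 1909 (end of May, 31 days; 201 left).
−31 → Apr 30, 1909 (end of Apr, 30 days; 170 left).
−30 → Mar 31, 1909 (end of Mar, 31 days; 140 left).
−31 → Feb 28, 1909 (end of Feb, 28 days; 109 left).
−28 → Jan 31, 1909 (end of Jan, 31 days; 81 left).
−31 → Dec 31, 1908 (end of Dec, 31 days; 50 left).
−31 → Nov 30, 1908 (end of Nov, 30 days; 19 left).
−19 → Nov 11, 1908.

November 11, 1908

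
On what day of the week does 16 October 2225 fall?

Doomsday rule: the anchor day for the 2200s is Friday. For year 25: 25÷12 = 2 r 1, and 1÷4 = 0, so 2+1+0 = 3.
Friday + 3 ≡ Monday — that's 2225's doomsday.
In October the doomsday date is Oct 10.
Oct 16 is 6 days after Oct 10; 6 mod 7 = 6, so Monday + 6 = Sunday.

Sunday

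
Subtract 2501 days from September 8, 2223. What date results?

−365 (one year) → Sep 8, 2222 (2136 left).
−365 (one year) → Sep 8, 2221 (1771 left).
−365 (one year) → Sep 8, 2220 (1406 left).
−366 (one year; includes Feb 29, 2220) → Sep 8, 2219 (1040 left).
−365 (one year) → Sep 8, 2218 (675 left).
−365 (one year) → Sep 8, 2217 (310 left).
−8 → Aug 31, 2217 (end of Aug, 31 days; 302 left).
−31 → Jul 31, 2217 (end of Jul, 31 days; 271 left).
−31 → Jun 30, 2217 (end of Jun, 30 days; 240 left).
−30 → May 31, 2217 (end of May, 31 days; 210 left).
−31 → Apr 30, 2217 (end of Apr, 30 days; 179 left).
−30 → Mar 31, 2217 (end of Mar, 31 days; 149 left).
−31 → Feb 28, 2217 (end of Feb, 28 days; 118 left).
−28 → Jan 31, 2217 (end of Jan, 31 days; 90 left).
−31 → Dec 31, 2216 (end of Dec, 31 days; 59 left).
−31 → Nov 30, 2216 (end of Nov, 30 days; 28 left).
−28 → Nov 2, 2216.

November 2, 2216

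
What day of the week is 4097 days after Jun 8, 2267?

Monday

First find the weekday of Jun 8, 2267. Doomsday rule: the anchor day for the 2200s is Friday. For year 67: 67÷12 = 5 r 7, and 7÷4 = 1, so 5+7+1 = 13.
Friday + 13 ≡ Thursday — that's 2267's doomsday.
In June the doomsday date is Jun 6.
Jun 8 is 2 days after Jun 6; 2 mod 7 = 2, so Thursday + 2 = Saturday.
4097 mod 7 = 2, so 4097 days after a Saturday is Saturday + 2 = Monday.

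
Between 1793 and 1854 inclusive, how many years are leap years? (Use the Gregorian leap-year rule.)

14

Multiples of 4 in [1793,1854]: 15.
Of those, multiples of 100: 1 (not leap unless ÷400).
Multiples of 400: 0.
Leap years = 15 − 1 + 0 = 14.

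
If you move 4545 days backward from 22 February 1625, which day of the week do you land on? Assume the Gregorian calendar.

Thursday

First find the weekday of Feb 22, 1625. Doomsday rule: the anchor day for the 1600s is Tuesday. For year 25: 25÷12 = 2 r 1, and 1÷4 = 0, so 2+1+0 = 3.
Tuesday + 3 ≡ Friday — that's 1625's doomsday.
In February the doomsday date is Feb 28 (1625 is not a leap year).
Feb 22 is 6 days before Feb 28; 6 mod 7 = 6, so Friday − 6 = Saturday.
4545 mod 7 = 2, so 4545 days before a Saturday is Saturday − 2 = Thursday.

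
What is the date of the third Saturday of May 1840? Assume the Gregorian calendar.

May 1, 1840 is a Friday.
The first Saturday is therefore May 2 (1 days later).
The third Saturday is 2 + 2×7 = May 16.

May 16, 1840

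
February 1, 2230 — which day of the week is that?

January 1, 2230 is a Friday.
Jan 1, 2230 → Feb 1, 2230: 31 days.
Total: 31 days.
31 mod 7 = 3, so Friday + 3 = Monday.

Monday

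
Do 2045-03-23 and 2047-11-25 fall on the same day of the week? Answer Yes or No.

From Mar 23, 2045 to Nov 25, 2047 is 977 days.
977 mod 7 = 4, so they are different weekdays.
(Mar 23, 2045 is a Thursday; Nov 25, 2047 is a Monday.)

No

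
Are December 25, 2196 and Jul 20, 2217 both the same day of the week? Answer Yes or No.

Yes

From Dec 25, 2196 to Jul 20, 2217 is 7511 days.
7511 mod 7 = 0, so they are the same weekday.
(Dec 25, 2196 is a Sunday; Jul 20, 2217 is a Sunday.)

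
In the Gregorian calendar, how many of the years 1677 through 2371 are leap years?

167

Multiples of 4 in [1677,2371]: 173.
Of those, multiples of 100: 7 (not leap unless ÷400).
Multiples of 400: 1.
Leap years = 173 − 7 + 1 = 167.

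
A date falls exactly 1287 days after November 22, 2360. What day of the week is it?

First find the weekday of Nov 22, 2360. Doomsday rule: the anchor day for the 2300s is Wednesday. For year 60: 60÷12 = 5 r 0, and 0÷4 = 0, so 5+0+0 = 5.
Wednesday + 5 ≡ Monday — that's 2360's doomsday.
In November the doomsday date is Nov 7.
Nov 22 is 15 days after Nov 7; 15 mod 7 = 1, so Monday + 1 = Tuesday.
1287 mod 7 = 6, so 1287 days after a Tuesday is Tuesday + 6 = Monday.

Monday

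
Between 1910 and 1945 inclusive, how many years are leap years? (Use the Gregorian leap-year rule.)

Multiples of 4 in [1910,1945]: 9.
Of those, multiples of 100: 0 (not leap unless ÷400).
Multiples of 400: 0.
Leap years = 9 − 0 + 0 = 9.

9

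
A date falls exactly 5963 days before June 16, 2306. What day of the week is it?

First find the weekday of Jun 16, 2306. Doomsday rule: the anchor day for the 2300s is Wednesday. For year 06: 6÷12 = 0 r 6, and 6÷4 = 1, so 0+6+1 = 7.
Wednesday + 7 ≡ Wednesday — that's 2306's doomsday.
In June the doomsday date is Jun 6.
Jun 16 is 10 days after Jun 6; 10 mod 7 = 3, so Wednesday + 3 = Saturday.
5963 mod 7 = 6, so 5963 days before a Saturday is Saturday − 6 = Sunday.

Sunday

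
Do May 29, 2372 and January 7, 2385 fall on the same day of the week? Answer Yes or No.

Yes

From May 29, 2372 to Jan 7, 2385 is 4606 days.
4606 mod 7 = 0, so they are the same weekday.
(May 29, 2372 is a Monday; Jan 7, 2385 is a Monday.)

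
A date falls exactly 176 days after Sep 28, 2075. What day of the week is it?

First find the weekday of Sep 28, 2075. Doomsday rule: the anchor day for the 2000s is Tuesday. For year 75: 75÷12 = 6 r 3, and 3÷4 = 0, so 6+3+0 = 9.
Tuesday + 9 ≡ Thursday — that's 2075's doomsday.
In September the doomsday date is Sep 5.
Sep 28 is 23 days after Sep 5; 23 mod 7 = 2, so Thursday + 2 = Saturday.
176 mod 7 = 1, so 176 days after a Saturday is Saturday + 1 = Sunday.

Sunday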